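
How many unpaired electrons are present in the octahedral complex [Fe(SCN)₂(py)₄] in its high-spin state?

Ligand charges: 2×(-1) from SCN⁻ and 4×(+0) from py sum to -2; with overall charge +0, Fe is +2.
Fe sits in group 8; removing 2 electrons leaves Fe²⁺ with 8 − 2 = 6 d electrons.
Configuration: t₂g⁴ eg², giving 4 unpaired electrons.

4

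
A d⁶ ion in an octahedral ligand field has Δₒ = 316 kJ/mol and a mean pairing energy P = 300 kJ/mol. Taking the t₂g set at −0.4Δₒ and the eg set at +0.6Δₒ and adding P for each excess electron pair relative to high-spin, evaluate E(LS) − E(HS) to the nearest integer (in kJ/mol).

In the high-spin limit (t₂g⁴ eg²) the orbital term is -0.4Δₒ = -126 kJ/mol, with no excess pairing.
Low-spin t₂g⁶ eg⁰ gives -2.4Δₒ = -758 kJ/mol, but forming 2 extra pairs costs 2P = 600 kJ/mol, so E(LS) = -758 + 600 = -158 kJ/mol.
E(LS) − E(HS) = -158 − (-126) = -32 kJ/mol.

-32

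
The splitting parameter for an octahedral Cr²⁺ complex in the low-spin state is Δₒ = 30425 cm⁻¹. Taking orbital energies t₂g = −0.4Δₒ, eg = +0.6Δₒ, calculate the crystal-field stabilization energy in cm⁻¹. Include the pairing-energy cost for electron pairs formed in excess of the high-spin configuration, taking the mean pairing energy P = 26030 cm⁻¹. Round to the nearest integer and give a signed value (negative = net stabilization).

-22650

Cr²⁺: group 6, so d-count = 6 − 2 = 4.
Electron filling gives t₂g⁴ eg⁰.
CFSE(orbital) = 4×(-0.4Δₒ) + 0×(0.6Δₒ) = -1.6Δₒ; with Δₒ = 30425 cm⁻¹ that is -48680 cm⁻¹.
Relative to high-spin t₂g³ eg¹ (0 paired), the low-spin configuration has 1 additional pair, contributing +1 × 26030 = +26030 cm⁻¹.
Overall CFSE = -48680 + 26030 = -22650 cm⁻¹.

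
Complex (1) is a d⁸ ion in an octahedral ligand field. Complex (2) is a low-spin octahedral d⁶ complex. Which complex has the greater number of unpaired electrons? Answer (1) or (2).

(1): For octahedral d⁸ the high- and low-spin configurations coincide; t₂g⁶ eg² → 2 unpaired.
(2): t2g^6 e_g^0 → 0 unpaired.
So (1) has more unpaired electrons.

(1)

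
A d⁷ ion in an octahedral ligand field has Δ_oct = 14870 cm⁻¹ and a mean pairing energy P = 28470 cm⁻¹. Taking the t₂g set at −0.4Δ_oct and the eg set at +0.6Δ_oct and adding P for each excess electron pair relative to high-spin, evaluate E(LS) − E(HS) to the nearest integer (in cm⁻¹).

High-spin d⁷ fills as t₂g⁵ eg² with CFSE 5(−0.4) + 2(+0.6) = -0.8Δ_oct = -11896 cm⁻¹.
Low-spin t₂g⁶ eg¹ gives -1.8Δ_oct = -26766 cm⁻¹, but forming 1 extra pair costs 1P = 28470 cm⁻¹, so E(LS) = -26766 + 28470 = 1704 cm⁻¹.
E(LS) − E(HS) = 1704 − (-11896) = 13600 cm⁻¹.

13600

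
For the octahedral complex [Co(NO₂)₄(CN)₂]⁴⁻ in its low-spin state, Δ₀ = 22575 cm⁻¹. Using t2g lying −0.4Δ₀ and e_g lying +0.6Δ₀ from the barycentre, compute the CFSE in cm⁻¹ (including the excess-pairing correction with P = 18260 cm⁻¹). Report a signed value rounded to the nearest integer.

Ligand charges: 4×(-1) from NO₂⁻ and 2×(-1) from CN⁻ sum to -6; with overall charge -4, Co is +2.
Co sits in group 9; removing 2 electrons leaves Co²⁺ with 9 − 2 = 7 d electrons.
The d⁷ electrons fill as t2g^6 e_g^1.
CFSE(orbital) = 6×(-0.4Δ₀) + 1×(0.6Δ₀) = -1.8Δ₀; with Δ₀ = 22575 cm⁻¹ that is -40635 cm⁻¹.
High-spin d⁷ would be t2g^5 e_g^2 with 2 pairs; low-spin has 3, so 1 excess pair costs +1P = +18260 cm⁻¹.
Combining: -40635 + 18260 = -22375 cm⁻¹.

-22375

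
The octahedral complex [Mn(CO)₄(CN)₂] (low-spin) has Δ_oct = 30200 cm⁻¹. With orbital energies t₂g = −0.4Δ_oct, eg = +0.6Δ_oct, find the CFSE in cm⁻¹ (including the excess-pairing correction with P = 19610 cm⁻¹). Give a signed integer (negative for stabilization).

-21180

Ligand charges: 4×(+0) from CO and 2×(-1) from CN⁻ sum to -2; with overall charge +0, Mn is +2.
Mn²⁺: group 7, so d-count = 7 − 2 = 5.
Configuration: t₂g⁵ eg⁰.
Orbital CFSE = 5(-0.4) + 0(0.6) = -2.0Δ_oct = -2.0 × 30200 = -60400 cm⁻¹.
Relative to high-spin t₂g³ eg² (0 paired), the low-spin configuration has 2 additional pairs, contributing +2 × 19610 = +39220 cm⁻¹.
Overall CFSE = -60400 + 39220 = -21180 cm⁻¹.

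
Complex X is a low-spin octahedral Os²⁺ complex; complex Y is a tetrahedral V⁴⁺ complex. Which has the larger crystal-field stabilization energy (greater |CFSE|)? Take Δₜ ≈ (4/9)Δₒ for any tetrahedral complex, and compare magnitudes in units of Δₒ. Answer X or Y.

X

X: Os²⁺: group 8, so d-count = 8 − 2 = 6; t₂g⁶ eg⁰, CFSE = -2.4Δₒ.
Y: Group 5 minus oxidation state +4 gives a d¹ configuration for V⁴⁺; Tetrahedral fields are weak (Δₜ ≈ 4/9 Δₒ), so electrons fill high-spin; e^1 t2^0, CFSE = -0.6Δₜ ≈ -0.27Δₒ.
So X has the larger |CFSE|.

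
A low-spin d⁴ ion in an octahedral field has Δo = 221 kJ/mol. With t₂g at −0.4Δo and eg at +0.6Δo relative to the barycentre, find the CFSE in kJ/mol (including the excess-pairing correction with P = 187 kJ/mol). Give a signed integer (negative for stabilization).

-167

Electron filling gives t₂g⁴ eg⁰.
CFSE(orbital) = 4×(-0.4Δo) + 0×(0.6Δo) = -1.6Δo; with Δo = 221 kJ/mol that is -354 kJ/mol.
Relative to high-spin t₂g³ eg¹ (0 paired), the low-spin configuration has 1 additional pair, contributing +1 × 187 = +187 kJ/mol.
Overall CFSE = -354 + 187 = -167 kJ/mol.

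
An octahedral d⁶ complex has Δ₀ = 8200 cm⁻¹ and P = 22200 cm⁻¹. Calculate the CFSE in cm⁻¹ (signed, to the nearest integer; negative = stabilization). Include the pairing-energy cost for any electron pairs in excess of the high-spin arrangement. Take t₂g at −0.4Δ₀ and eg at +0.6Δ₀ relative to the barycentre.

Here Δ₀ < P (8200 < 22200), so the high-spin state is favoured.
Configuration: t₂g⁴ eg².
Orbital CFSE = -0.4Δ₀ = -0.4 × 8200 = -3280 cm⁻¹.
High-spin has no excess pairs, so no pairing correction applies.

-3280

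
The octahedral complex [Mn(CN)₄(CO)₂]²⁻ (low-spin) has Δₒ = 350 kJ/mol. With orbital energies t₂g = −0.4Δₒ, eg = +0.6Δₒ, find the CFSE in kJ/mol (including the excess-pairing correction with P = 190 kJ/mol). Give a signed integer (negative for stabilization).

-320

Ligand charges: 4×(-1) from CN⁻ and 2×(+0) from CO sum to -4; with overall charge -2, Mn is +2.
Mn is in group 7, so Mn²⁺ is d⁵ (7 − 2 = 5).
The d⁵ electrons fill as t₂g⁵ eg⁰.
The orbital stabilization is -2.0Δₒ = -2.0 × 350 = -700 kJ/mol.
High-spin d⁵ would be t₂g³ eg² with 0 pairs; low-spin has 2, so 2 excess pairs cost +2P = +380 kJ/mol.
Combining: -700 + 380 = -320 kJ/mol.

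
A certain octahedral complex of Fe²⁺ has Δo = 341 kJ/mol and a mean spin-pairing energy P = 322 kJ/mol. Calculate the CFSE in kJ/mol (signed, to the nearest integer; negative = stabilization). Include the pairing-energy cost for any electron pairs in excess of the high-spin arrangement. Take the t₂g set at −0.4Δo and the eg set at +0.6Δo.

Fe²⁺: group 8, so d-count = 8 − 2 = 6.
With Δo > P the complex is low-spin.
Filling d⁶ accordingly: t₂g⁶ eg⁰.
Orbital CFSE = -2.4Δo = -2.4 × 341 = -818 kJ/mol.
Excess pairs vs high-spin: 3 − 1 = 2; pairing cost = +644 kJ/mol.
Net CFSE = -818 + 644 = -174 kJ/mol.

-174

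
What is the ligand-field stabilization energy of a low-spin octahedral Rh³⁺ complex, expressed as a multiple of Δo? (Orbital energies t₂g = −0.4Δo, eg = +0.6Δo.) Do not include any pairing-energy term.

Rh sits in group 9; removing 3 electrons leaves Rh³⁺ with 9 − 3 = 6 d electrons.
Configuration: t₂g⁶ eg⁰.
CFSE = 6(-0.4Δo) + 0(0.6Δo) = -2.4Δo + 0.0Δo = -2.4Δo.

-2.4 Δo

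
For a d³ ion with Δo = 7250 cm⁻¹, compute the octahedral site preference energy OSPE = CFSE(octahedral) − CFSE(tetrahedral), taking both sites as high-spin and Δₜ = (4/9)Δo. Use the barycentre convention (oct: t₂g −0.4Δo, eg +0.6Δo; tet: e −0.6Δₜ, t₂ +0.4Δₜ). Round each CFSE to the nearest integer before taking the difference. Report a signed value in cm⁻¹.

-6122

In an octahedral site d³ (HS) is t₂g³ eg⁰, giving CFSE(oct) = -1.2Δo = -8700 cm⁻¹.
In a tetrahedral site the filling is e² t₂¹: CFSE(tet) = -0.8Δₜ = -0.8 × (4/9)(7250) = -2578 cm⁻¹.
Subtracting, OSPE = -8700 − (-2578) = -6122 cm⁻¹.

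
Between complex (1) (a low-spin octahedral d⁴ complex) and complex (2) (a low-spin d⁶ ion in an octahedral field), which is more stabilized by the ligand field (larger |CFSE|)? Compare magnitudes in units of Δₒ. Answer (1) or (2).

(1): t2g^4 e_g^0, CFSE = -1.6Δₒ.
(2): t₂g⁶ eg⁰, CFSE = -2.4Δₒ.
So (2) has the larger |CFSE|.

(2)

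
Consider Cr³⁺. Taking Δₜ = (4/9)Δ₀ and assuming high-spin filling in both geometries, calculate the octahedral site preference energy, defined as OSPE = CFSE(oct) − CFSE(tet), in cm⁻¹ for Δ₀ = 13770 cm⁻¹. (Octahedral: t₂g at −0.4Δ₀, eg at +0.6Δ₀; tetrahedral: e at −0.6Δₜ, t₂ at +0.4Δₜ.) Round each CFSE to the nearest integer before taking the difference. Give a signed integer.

Cr is in group 6, so Cr³⁺ is d³ (6 − 3 = 3).
Octahedral (high-spin): t₂g³ eg⁰, CFSE = 3(−0.4) + 0(+0.6) = -1.2Δ₀ = -1.2 × 13770 = -16524 cm⁻¹.
In a tetrahedral site the filling is e² t₂¹: CFSE(tet) = -0.8Δₜ = -0.8 × (4/9)(13770) = -4896 cm⁻¹.
Subtracting, OSPE = -16524 − (-4896) = -11628 cm⁻¹.

-11628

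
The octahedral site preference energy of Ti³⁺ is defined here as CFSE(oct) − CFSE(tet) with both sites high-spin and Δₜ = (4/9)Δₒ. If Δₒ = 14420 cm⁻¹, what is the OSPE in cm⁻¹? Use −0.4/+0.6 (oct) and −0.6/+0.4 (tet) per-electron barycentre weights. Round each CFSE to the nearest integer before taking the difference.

Ti³⁺: group 4, so d-count = 4 − 3 = 1.
Octahedral (high-spin): t2g^1 e_g^0, CFSE = 1(−0.4) + 0(+0.6) = -0.4Δₒ = -0.4 × 14420 = -5768 cm⁻¹.
In a tetrahedral site the filling is e^1 t2^0: CFSE(tet) = -0.6Δₜ = -0.6 × (4/9)(14420) = -3845 cm⁻¹.
OSPE = CFSE(oct) − CFSE(tet) = -5768 − (-3845) = -1923 cm⁻¹.

-1923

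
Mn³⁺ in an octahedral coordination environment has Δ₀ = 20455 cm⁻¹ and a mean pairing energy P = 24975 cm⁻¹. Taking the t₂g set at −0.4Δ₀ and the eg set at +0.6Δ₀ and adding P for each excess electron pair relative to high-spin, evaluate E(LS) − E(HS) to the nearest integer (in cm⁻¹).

4520

Mn sits in group 7; removing 3 electrons leaves Mn³⁺ with 7 − 3 = 4 d electrons.
In the high-spin limit (t₂g³ eg¹) the orbital term is -0.6Δ₀ = -12273 cm⁻¹, with no excess pairing.
For low-spin the configuration is t₂g⁴ eg⁰: orbital energy -1.6 × 20455 = -32728 cm⁻¹, and 1 additional pair relative to high-spin adds 24975 cm⁻¹, giving -7753 cm⁻¹.
Thus E(LS) − E(HS) = 4520 cm⁻¹.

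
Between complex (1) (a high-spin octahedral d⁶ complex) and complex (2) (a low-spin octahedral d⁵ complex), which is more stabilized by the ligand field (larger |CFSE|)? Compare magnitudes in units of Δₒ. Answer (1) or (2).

(2)

(1): t₂g⁴ eg², CFSE = -0.4Δₒ.
(2): t₂g⁵ eg⁰, CFSE = -2.0Δₒ.
So (2) has the larger |CFSE|.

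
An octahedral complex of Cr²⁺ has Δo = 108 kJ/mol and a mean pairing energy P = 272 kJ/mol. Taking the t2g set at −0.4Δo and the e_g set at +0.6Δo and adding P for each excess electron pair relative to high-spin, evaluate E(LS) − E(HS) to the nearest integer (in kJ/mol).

164

Cr is in group 6, so Cr²⁺ is d⁴ (6 − 2 = 4).
High-spin: t2g^3 e_g^1, CFSE = -0.6Δo = -65 kJ/mol.
For low-spin the configuration is t2g^4 e_g^0: orbital energy -1.6 × 108 = -173 kJ/mol, and 1 additional pair relative to high-spin adds 272 kJ/mol, giving 99 kJ/mol.
E(LS) − E(HS) = 99 − (-65) = 164 kJ/mol.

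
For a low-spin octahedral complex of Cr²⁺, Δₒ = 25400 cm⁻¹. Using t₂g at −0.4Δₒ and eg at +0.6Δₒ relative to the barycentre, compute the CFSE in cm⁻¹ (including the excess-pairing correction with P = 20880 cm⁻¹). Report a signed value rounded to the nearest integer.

Group 6 minus oxidation state +2 gives a d⁴ configuration for Cr²⁺.
Configuration: t₂g⁴ eg⁰.
Orbital CFSE = 4(-0.4) + 0(0.6) = -1.6Δₒ = -1.6 × 25400 = -40640 cm⁻¹.
High-spin d⁴ would be t₂g³ eg¹ with 0 pairs; low-spin has 1, so 1 excess pair costs +1P = +20880 cm⁻¹.
Overall CFSE = -40640 + 20880 = -19760 cm⁻¹.

-19760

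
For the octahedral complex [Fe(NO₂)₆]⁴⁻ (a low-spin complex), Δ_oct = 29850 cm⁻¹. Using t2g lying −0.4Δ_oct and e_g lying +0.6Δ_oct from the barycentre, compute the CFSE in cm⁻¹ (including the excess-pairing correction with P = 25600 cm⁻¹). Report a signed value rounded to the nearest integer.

Each NO₂⁻ contributes -1; 6 × (-1) = -6. With overall charge -4, Fe is in the +2 oxidation state.
Fe is in group 8, so Fe²⁺ is d⁶ (8 − 2 = 6).
The d⁶ electrons fill as t2g^6 e_g^0.
CFSE(orbital) = 6×(-0.4Δ_oct) + 0×(0.6Δ_oct) = -2.4Δ_oct; with Δ_oct = 29850 cm⁻¹ that is -71640 cm⁻¹.
High-spin d⁶ would be t2g^4 e_g^2 with 1 pair; low-spin has 3, so 2 excess pairs cost +2P = +51200 cm⁻¹.
Overall CFSE = -71640 + 51200 = -20440 cm⁻¹.

-20440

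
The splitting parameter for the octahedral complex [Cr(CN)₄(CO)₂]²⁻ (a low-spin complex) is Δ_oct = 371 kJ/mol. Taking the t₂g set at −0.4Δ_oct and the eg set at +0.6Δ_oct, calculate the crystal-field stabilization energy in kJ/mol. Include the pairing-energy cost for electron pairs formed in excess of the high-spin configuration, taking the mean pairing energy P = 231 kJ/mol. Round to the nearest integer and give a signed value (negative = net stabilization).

Ligand charges: 4×(-1) from CN⁻ and 2×(+0) from CO sum to -4; with overall charge -2, Cr is +2.
Cr²⁺: group 6, so d-count = 6 − 2 = 4.
Configuration: t₂g⁴ eg⁰.
The orbital stabilization is -1.6Δ_oct = -1.6 × 371 = -594 kJ/mol.
Pairing penalty: 1 pair vs 0 in the high-spin reference → 1 extra × P = 231 kJ/mol.
Overall CFSE = -594 + 231 = -363 kJ/mol.

-363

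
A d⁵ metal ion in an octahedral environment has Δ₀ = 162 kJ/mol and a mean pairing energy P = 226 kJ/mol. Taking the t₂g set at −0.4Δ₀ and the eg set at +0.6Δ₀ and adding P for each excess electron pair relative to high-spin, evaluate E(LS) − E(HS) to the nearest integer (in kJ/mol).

High-spin: t₂g³ eg², CFSE = 0.0Δ₀ = 0 kJ/mol.
For low-spin the configuration is t₂g⁵ eg⁰: orbital energy -2.0 × 162 = -324 kJ/mol, and 2 additional pairs relative to high-spin add 452 kJ/mol, giving 128 kJ/mol.
Thus E(LS) − E(HS) = 128 kJ/mol.

128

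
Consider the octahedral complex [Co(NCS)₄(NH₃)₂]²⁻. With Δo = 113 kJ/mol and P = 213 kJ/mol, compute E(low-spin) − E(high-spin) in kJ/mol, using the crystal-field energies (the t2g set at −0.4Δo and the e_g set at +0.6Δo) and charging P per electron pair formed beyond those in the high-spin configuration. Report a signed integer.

Ligand charges: 4×(-1) from NCS⁻ and 2×(+0) from NH₃ sum to -4; with overall charge -2, Co is +2.
Co is in group 9, so Co²⁺ is d⁷ (9 − 2 = 7).
In the high-spin limit (t2g^5 e_g^2) the orbital term is -0.8Δo = -90 kJ/mol, with no excess pairing.
For low-spin the configuration is t2g^6 e_g^1: orbital energy -1.8 × 113 = -203 kJ/mol, and 1 additional pair relative to high-spin adds 213 kJ/mol, giving 10 kJ/mol.
E(LS) − E(HS) = 10 − (-90) = 100 kJ/mol.

100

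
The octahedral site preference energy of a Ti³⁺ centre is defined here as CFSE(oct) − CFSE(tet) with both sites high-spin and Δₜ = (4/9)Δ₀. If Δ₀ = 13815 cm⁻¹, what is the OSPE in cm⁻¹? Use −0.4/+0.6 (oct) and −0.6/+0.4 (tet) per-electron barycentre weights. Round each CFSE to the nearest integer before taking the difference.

Ti sits in group 4; removing 3 electrons leaves Ti³⁺ with 4 − 3 = 1 d electrons.
Octahedral (high-spin): t₂g¹ eg⁰, CFSE = 1(−0.4) + 0(+0.6) = -0.4Δ₀ = -0.4 × 13815 = -5526 cm⁻¹.
In a tetrahedral site the filling is e¹ t₂⁰: CFSE(tet) = -0.6Δₜ = -0.6 × (4/9)(13815) = -3684 cm⁻¹.
OSPE = -5526 − (-3684) = -1842 cm⁻¹.

-1842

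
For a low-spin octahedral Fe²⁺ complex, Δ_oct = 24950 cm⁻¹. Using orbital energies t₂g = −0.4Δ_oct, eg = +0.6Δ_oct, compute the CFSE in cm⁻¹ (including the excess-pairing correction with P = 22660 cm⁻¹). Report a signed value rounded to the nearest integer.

-14560

Fe²⁺: group 8, so d-count = 8 − 2 = 6.
Configuration: t₂g⁶ eg⁰.
Orbital CFSE = 6(-0.4) + 0(0.6) = -2.4Δ_oct = -2.4 × 24950 = -59880 cm⁻¹.
High-spin d⁶ would be t₂g⁴ eg² with 1 pair; low-spin has 3, so 2 excess pairs cost +2P = +45320 cm⁻¹.
Combining: -59880 + 45320 = -14560 cm⁻¹.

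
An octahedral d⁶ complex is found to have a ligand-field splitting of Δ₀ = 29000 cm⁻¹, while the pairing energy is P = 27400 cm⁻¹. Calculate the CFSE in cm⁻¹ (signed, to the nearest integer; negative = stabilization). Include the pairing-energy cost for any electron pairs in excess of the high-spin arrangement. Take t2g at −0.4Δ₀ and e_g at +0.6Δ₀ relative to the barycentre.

-14800

With Δ₀ > P the complex is low-spin.
Configuration: t2g^6 e_g^0.
Orbital CFSE = -2.4Δ₀ = -2.4 × 29000 = -69600 cm⁻¹.
Excess pairs vs high-spin: 3 − 1 = 2; pairing cost = +54800 cm⁻¹.
Net CFSE = -69600 + 54800 = -14800 cm⁻¹.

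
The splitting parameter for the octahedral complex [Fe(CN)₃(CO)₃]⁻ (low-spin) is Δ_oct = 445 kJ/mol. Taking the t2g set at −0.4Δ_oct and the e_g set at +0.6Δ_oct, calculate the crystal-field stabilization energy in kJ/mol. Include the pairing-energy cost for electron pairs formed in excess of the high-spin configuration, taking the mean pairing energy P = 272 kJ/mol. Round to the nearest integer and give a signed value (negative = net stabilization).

Ligand charges: 3×(-1) from CN⁻ and 3×(+0) from CO sum to -3; with overall charge -1, Fe is +2.
Fe²⁺: group 8, so d-count = 8 − 2 = 6.
Electron filling gives t2g^6 e_g^0.
The orbital stabilization is -2.4Δ_oct = -2.4 × 445 = -1068 kJ/mol.
Relative to high-spin t2g^4 e_g^2 (1 paired), the low-spin configuration has 2 additional pairs, contributing +2 × 272 = +544 kJ/mol.
Combining: -1068 + 544 = -524 kJ/mol.

-524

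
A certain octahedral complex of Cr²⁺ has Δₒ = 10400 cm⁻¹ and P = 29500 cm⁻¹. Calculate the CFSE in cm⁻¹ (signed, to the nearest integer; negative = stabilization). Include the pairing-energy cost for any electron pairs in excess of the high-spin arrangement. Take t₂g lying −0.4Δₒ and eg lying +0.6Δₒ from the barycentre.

Cr sits in group 6; removing 2 electrons leaves Cr²⁺ with 6 − 2 = 4 d electrons.
Since Δₒ = 10400 cm⁻¹ < P = 29500 cm⁻¹, the complex adopts the high-spin configuration.
Configuration: t₂g³ eg¹.
Orbital CFSE = -0.6Δₒ = -0.6 × 10400 = -6240 cm⁻¹.
High-spin has no excess pairs, so no pairing correction applies.

-6240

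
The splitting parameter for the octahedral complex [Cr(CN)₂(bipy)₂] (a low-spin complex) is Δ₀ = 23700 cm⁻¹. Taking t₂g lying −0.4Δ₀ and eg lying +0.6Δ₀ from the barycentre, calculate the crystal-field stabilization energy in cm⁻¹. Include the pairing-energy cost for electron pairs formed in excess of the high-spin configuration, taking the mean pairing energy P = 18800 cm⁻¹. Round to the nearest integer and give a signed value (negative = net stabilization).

-19120

Ligand charges: 2×(-1) from CN⁻ and 2×(+0) from bipy sum to -2; with overall charge +0, Cr is +2.
Cr sits in group 6; removing 2 electrons leaves Cr²⁺ with 6 − 2 = 4 d electrons.
Configuration: t₂g⁴ eg⁰.
Orbital CFSE = 4(-0.4) + 0(0.6) = -1.6Δ₀ = -1.6 × 23700 = -37920 cm⁻¹.
Pairing penalty: 1 pair vs 0 in the high-spin reference → 1 extra × P = 18800 cm⁻¹.
Net CFSE = -37920 + 18800 = -19120 cm⁻¹.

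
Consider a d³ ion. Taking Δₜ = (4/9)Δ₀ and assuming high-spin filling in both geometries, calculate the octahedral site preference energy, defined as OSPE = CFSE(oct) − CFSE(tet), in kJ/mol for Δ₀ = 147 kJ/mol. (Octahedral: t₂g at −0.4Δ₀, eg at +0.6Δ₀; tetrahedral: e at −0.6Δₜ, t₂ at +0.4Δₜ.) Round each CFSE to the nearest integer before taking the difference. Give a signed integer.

In an octahedral site d³ (HS) is t2g^3 e_g^0, giving CFSE(oct) = -1.2Δ₀ = -176 kJ/mol.
Tetrahedral e^2 t2^1 gives -0.8Δₜ = -0.8 × (4/9) × 147 = -52 kJ/mol.
Subtracting, OSPE = -176 − (-52) = -124 kJ/mol.

-124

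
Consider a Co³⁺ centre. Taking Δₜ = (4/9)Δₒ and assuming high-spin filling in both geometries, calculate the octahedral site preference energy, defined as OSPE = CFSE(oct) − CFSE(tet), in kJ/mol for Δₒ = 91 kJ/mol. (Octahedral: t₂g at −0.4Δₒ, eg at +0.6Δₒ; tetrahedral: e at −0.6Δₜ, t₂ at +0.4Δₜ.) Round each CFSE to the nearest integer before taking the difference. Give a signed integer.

-12

Co³⁺: group 9, so d-count = 9 − 3 = 6.
In an octahedral site d⁶ (HS) is t₂g⁴ eg², giving CFSE(oct) = -0.4Δₒ = -36 kJ/mol.
Tetrahedral e³ t₂³ gives -0.6Δₜ = -0.6 × (4/9) × 91 = -24 kJ/mol.
Subtracting, OSPE = -36 − (-24) = -12 kJ/mol.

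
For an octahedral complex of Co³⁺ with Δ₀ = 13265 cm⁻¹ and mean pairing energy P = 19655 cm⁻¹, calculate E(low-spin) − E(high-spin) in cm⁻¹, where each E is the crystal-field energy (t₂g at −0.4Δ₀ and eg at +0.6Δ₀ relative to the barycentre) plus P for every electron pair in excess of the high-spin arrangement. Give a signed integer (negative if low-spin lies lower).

12780

Co³⁺: group 9, so d-count = 9 − 3 = 6.
High-spin d⁶ fills as t₂g⁴ eg² with CFSE 4(−0.4) + 2(+0.6) = -0.4Δ₀ = -5306 cm⁻¹.
Low-spin: t₂g⁶ eg⁰, orbital CFSE = -2.4Δ₀ = -31836 cm⁻¹; plus 2 excess pairs × P = +39310 cm⁻¹; total 7474 cm⁻¹.
E(LS) − E(HS) = 7474 − (-5306) = 12780 cm⁻¹.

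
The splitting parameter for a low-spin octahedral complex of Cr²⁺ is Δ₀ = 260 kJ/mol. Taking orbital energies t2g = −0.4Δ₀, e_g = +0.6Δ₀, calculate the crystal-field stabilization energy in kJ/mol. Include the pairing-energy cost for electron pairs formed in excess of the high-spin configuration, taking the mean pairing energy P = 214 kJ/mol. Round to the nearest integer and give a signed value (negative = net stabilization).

-202

Cr²⁺: group 6, so d-count = 6 − 2 = 4.
The d⁴ electrons fill as t2g^4 e_g^0.
Orbital CFSE = 4(-0.4) + 0(0.6) = -1.6Δ₀ = -1.6 × 260 = -416 kJ/mol.
Pairing penalty: 1 pair vs 0 in the high-spin reference → 1 extra × P = 214 kJ/mol.
Net CFSE = -416 + 214 = -202 kJ/mol.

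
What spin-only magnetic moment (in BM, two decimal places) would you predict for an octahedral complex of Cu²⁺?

1.73 BM

Cu is in group 11, so Cu²⁺ is d⁹ (11 − 2 = 9).
For octahedral d⁹ the high- and low-spin configurations coincide.
Configuration: t2g^6 e_g^3 → 1 unpaired electron.
μ(spin-only) = √[1(1+2)] = √3 ≈ 1.73 BM.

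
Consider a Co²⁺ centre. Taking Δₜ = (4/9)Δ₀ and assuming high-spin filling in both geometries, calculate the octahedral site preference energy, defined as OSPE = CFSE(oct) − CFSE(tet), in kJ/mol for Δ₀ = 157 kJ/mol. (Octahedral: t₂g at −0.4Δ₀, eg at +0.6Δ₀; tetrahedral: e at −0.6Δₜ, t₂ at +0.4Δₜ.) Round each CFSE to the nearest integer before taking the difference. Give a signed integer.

Group 9 minus oxidation state +2 gives a d⁷ configuration for Co²⁺.
In an octahedral site d⁷ (HS) is t2g^5 e_g^2, giving CFSE(oct) = -0.8Δ₀ = -126 kJ/mol.
Tetrahedral: e^4 t2^3, CFSE = 4(−0.6) + 3(+0.4) = -1.2Δₜ = -1.2 × (4/9) × 157 = -84 kJ/mol.
OSPE = -126 − (-84) = -42 kJ/mol.

-42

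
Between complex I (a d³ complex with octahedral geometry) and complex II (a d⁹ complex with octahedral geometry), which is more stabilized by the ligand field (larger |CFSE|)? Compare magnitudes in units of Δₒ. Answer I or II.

I

I: t₂g³ eg⁰, CFSE = -1.2Δₒ.
II: t₂g⁶ eg³, CFSE = -0.6Δₒ.
So I has the larger |CFSE|.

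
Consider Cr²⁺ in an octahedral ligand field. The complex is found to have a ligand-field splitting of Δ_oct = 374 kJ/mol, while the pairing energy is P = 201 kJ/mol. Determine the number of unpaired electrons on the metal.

2

Cr²⁺: group 6, so d-count = 6 − 2 = 4.
Since Δ_oct = 374 kJ/mol > P = 201 kJ/mol, the complex adopts the low-spin configuration.
Filling d⁴ accordingly: t₂g⁴ eg⁰.
Unpaired electrons: 2.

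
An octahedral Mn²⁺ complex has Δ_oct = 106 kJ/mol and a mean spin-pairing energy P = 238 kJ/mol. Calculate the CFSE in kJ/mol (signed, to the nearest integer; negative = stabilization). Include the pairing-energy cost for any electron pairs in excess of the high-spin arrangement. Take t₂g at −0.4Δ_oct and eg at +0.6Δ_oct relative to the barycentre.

0

Mn is in group 7, so Mn²⁺ is d⁵ (7 − 2 = 5).
Δ_oct < P, so pairing is avoided: the ground state is high-spin.
Configuration: t₂g³ eg².
Orbital CFSE = 0.0Δ_oct = 0.0 × 106 = 0 kJ/mol.
High-spin has no excess pairs, so no pairing correction applies.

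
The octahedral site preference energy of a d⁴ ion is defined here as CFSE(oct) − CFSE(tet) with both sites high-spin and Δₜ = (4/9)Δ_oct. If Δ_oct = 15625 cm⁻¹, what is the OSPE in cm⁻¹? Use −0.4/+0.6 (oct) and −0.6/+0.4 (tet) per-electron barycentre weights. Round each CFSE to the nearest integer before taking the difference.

In an octahedral site d⁴ (HS) is t₂g³ eg¹, giving CFSE(oct) = -0.6Δ_oct = -9375 cm⁻¹.
Tetrahedral e² t₂² gives -0.4Δₜ = -0.4 × (4/9) × 15625 = -2778 cm⁻¹.
OSPE = -9375 − (-2778) = -6597 cm⁻¹.

-6597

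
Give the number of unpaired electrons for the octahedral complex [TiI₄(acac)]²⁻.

1

Ligand charges: 4×(-1) from I⁻ and 1×(-1) from acac⁻ sum to -5; with overall charge -2, Ti is +3.
Ti sits in group 4; removing 3 electrons leaves Ti³⁺ with 4 − 3 = 1 d electrons.
Configuration: t₂g¹ eg⁰, giving 1 unpaired electron.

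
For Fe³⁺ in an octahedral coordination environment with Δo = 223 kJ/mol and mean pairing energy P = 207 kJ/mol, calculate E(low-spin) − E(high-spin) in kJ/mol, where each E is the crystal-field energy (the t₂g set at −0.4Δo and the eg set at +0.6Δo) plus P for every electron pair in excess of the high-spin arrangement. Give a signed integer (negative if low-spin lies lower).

-32

Fe is in group 8, so Fe³⁺ is d⁵ (8 − 3 = 5).
High-spin: t₂g³ eg², CFSE = 0.0Δo = 0 kJ/mol.
Low-spin t₂g⁵ eg⁰ gives -2.0Δo = -446 kJ/mol, but forming 2 extra pairs costs 2P = 414 kJ/mol, so E(LS) = -446 + 414 = -32 kJ/mol.
E(LS) − E(HS) = -32 − (0) = -32 kJ/mol.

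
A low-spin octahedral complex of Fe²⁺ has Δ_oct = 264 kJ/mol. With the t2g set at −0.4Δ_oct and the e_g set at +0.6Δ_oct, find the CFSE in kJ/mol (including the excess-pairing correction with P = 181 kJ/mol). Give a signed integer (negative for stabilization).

-272

Fe is in group 8, so Fe²⁺ is d⁶ (8 − 2 = 6).
The d⁶ electrons fill as t2g^6 e_g^0.
CFSE(orbital) = 6×(-0.4Δ_oct) + 0×(0.6Δ_oct) = -2.4Δ_oct; with Δ_oct = 264 kJ/mol that is -634 kJ/mol.
Relative to high-spin t2g^4 e_g^2 (1 paired), the low-spin configuration has 2 additional pairs, contributing +2 × 181 = +362 kJ/mol.
Net CFSE = -634 + 362 = -272 kJ/mol.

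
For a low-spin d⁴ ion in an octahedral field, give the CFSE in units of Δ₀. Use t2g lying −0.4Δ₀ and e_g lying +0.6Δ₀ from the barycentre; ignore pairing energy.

Configuration: t2g^4 e_g^0.
CFSE = 4(-0.4Δ₀) + 0(0.6Δ₀) = -1.6Δ₀ + 0.0Δ₀ = -1.6Δ₀.

-1.6 Δ₀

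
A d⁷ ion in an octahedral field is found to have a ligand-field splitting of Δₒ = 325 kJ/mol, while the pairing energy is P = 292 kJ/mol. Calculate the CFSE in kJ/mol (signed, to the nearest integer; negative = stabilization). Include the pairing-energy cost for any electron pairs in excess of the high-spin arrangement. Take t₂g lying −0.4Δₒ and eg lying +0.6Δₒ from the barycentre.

-293

With Δₒ > P the complex is low-spin.
Filling d⁷ accordingly: t₂g⁶ eg¹.
Orbital CFSE = -1.8Δₒ = -1.8 × 325 = -585 kJ/mol.
Excess pairs vs high-spin: 3 − 2 = 1; pairing cost = +292 kJ/mol.
Net CFSE = -585 + 292 = -293 kJ/mol.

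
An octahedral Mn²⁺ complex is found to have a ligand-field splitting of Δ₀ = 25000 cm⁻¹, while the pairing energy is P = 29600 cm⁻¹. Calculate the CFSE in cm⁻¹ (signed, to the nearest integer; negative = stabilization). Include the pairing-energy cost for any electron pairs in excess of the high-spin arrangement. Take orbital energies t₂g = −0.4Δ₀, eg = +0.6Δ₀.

0

Mn is in group 7, so Mn²⁺ is d⁵ (7 − 2 = 5).
Here Δ₀ < P (25000 < 29600), so the high-spin state is favoured.
Filling d⁵ accordingly: t₂g³ eg².
Orbital CFSE = 0.0Δ₀ = 0.0 × 25000 = 0 cm⁻¹.
High-spin has no excess pairs, so no pairing correction applies.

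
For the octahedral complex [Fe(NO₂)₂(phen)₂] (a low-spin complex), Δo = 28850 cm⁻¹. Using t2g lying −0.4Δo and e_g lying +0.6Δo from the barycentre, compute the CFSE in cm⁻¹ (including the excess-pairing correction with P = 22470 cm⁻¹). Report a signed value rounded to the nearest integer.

Ligand charges: 2×(-1) from NO₂⁻ and 2×(+0) from phen sum to -2; with overall charge +0, Fe is +2.
Fe²⁺: group 8, so d-count = 8 − 2 = 6.
The d⁶ electrons fill as t2g^6 e_g^0.
The orbital stabilization is -2.4Δo = -2.4 × 28850 = -69240 cm⁻¹.
Relative to high-spin t2g^4 e_g^2 (1 paired), the low-spin configuration has 2 additional pairs, contributing +2 × 22470 = +44940 cm⁻¹.
Overall CFSE = -69240 + 44940 = -24300 cm⁻¹.

-24300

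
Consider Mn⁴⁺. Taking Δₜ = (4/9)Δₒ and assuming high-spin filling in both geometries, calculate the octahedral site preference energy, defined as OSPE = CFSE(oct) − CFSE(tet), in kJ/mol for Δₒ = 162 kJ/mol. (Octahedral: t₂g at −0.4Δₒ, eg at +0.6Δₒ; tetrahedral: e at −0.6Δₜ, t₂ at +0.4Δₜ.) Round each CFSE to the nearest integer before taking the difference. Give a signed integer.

Mn⁴⁺: group 7, so d-count = 7 − 4 = 3.
Octahedral (high-spin): t₂g³ eg⁰, CFSE = 3(−0.4) + 0(+0.6) = -1.2Δₒ = -1.2 × 162 = -194 kJ/mol.
In a tetrahedral site the filling is e² t₂¹: CFSE(tet) = -0.8Δₜ = -0.8 × (4/9)(162) = -58 kJ/mol.
OSPE = -194 − (-58) = -136 kJ/mol.

-136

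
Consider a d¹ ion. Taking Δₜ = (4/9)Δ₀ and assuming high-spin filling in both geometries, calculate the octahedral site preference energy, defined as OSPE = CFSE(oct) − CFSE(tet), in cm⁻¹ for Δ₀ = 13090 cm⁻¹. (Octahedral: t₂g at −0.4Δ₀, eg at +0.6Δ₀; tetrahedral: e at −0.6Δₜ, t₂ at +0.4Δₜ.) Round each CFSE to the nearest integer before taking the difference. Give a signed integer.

-1745

Octahedral high-spin t₂g¹ eg⁰: CFSE = -0.4 × 13090 = -5236 cm⁻¹.
Tetrahedral: e¹ t₂⁰, CFSE = 1(−0.6) + 0(+0.4) = -0.6Δₜ = -0.6 × (4/9) × 13090 = -3491 cm⁻¹.
OSPE = -5236 − (-3491) = -1745 cm⁻¹.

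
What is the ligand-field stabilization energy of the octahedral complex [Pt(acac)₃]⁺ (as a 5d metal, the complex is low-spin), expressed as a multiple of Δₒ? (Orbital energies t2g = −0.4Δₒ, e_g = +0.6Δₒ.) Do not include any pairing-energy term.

-2.4 Δₒ

Each acac⁻ contributes -1; 3 × (-1) = -3. With overall charge +1, Pt is in the +4 oxidation state.
Pt sits in group 10; removing 4 electrons leaves Pt⁴⁺ with 10 − 4 = 6 d electrons.
Configuration: t2g^6 e_g^0.
CFSE = 6(-0.4Δₒ) + 0(0.6Δₒ) = -2.4Δₒ + 0.0Δₒ = -2.4Δₒ.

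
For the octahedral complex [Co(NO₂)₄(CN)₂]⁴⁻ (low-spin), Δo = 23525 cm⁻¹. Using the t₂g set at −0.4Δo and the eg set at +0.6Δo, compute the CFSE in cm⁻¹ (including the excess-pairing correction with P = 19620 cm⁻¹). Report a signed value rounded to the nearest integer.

Ligand charges: 4×(-1) from NO₂⁻ and 2×(-1) from CN⁻ sum to -6; with overall charge -4, Co is +2.
Co is in group 9, so Co²⁺ is d⁷ (9 − 2 = 7).
Configuration: t₂g⁶ eg¹.
Orbital CFSE = 6(-0.4) + 1(0.6) = -1.8Δo = -1.8 × 23525 = -42345 cm⁻¹.
Pairing penalty: 3 pairs vs 2 in the high-spin reference → 1 extra × P = 19620 cm⁻¹.
Combining: -42345 + 19620 = -22725 cm⁻¹.

-22725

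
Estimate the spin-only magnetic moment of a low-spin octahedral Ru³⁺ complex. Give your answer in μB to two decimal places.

Ru sits in group 8; removing 3 electrons leaves Ru³⁺ with 8 − 3 = 5 d electrons.
Configuration: t₂g⁵ eg⁰ → 1 unpaired electron.
μ(spin-only) = √[1(1+2)] = √3 ≈ 1.73 μB.

1.73 μB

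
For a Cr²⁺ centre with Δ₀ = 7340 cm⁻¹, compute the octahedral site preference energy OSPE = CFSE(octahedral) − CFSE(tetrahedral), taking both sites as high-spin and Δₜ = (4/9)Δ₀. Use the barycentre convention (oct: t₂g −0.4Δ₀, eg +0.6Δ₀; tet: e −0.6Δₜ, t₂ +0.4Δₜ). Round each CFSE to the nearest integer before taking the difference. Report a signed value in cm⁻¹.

-3099

Group 6 minus oxidation state +2 gives a d⁴ configuration for Cr²⁺.
Octahedral (high-spin): t₂g³ eg¹, CFSE = 3(−0.4) + 1(+0.6) = -0.6Δ₀ = -0.6 × 7340 = -4404 cm⁻¹.
Tetrahedral: e² t₂², CFSE = 2(−0.6) + 2(+0.4) = -0.4Δₜ = -0.4 × (4/9) × 7340 = -1305 cm⁻¹.
OSPE = -4404 − (-1305) = -3099 cm⁻¹.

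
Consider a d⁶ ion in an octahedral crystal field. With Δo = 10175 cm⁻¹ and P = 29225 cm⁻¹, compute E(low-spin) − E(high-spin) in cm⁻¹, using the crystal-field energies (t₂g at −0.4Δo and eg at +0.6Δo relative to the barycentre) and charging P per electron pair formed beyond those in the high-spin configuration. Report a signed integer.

38100

High-spin d⁶ fills as t₂g⁴ eg² with CFSE 4(−0.4) + 2(+0.6) = -0.4Δo = -4070 cm⁻¹.
Low-spin: t₂g⁶ eg⁰, orbital CFSE = -2.4Δo = -24420 cm⁻¹; plus 2 excess pairs × P = +58450 cm⁻¹; total 34030 cm⁻¹.
Thus E(LS) − E(HS) = 38100 cm⁻¹.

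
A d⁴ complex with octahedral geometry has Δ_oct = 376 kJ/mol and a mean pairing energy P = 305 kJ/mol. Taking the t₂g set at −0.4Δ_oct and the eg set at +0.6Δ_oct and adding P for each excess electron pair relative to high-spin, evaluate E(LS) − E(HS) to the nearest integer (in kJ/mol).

-71

In the high-spin limit (t₂g³ eg¹) the orbital term is -0.6Δ_oct = -226 kJ/mol, with no excess pairing.
For low-spin the configuration is t₂g⁴ eg⁰: orbital energy -1.6 × 376 = -602 kJ/mol, and 1 additional pair relative to high-spin adds 305 kJ/mol, giving -297 kJ/mol.
Thus E(LS) − E(HS) = -71 kJ/mol.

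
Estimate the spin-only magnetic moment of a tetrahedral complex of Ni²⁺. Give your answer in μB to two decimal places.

2.83 μB

Ni²⁺: group 10, so d-count = 10 − 2 = 8.
With tetrahedral geometry the complex is necessarily high-spin.
Configuration: e⁴ t₂⁴ → 2 unpaired electrons.
μ(spin-only) = √[2(2+2)] = √8 ≈ 2.83 μB.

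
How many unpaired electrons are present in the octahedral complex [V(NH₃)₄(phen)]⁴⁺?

Ligand charges: 4×(+0) from NH₃ and 1×(+0) from phen sum to +0; with overall charge +4, V is +4.
V sits in group 5; removing 4 electrons leaves V⁴⁺ with 5 − 4 = 1 d electrons.
Configuration: t₂g¹ eg⁰, giving 1 unpaired electron.

1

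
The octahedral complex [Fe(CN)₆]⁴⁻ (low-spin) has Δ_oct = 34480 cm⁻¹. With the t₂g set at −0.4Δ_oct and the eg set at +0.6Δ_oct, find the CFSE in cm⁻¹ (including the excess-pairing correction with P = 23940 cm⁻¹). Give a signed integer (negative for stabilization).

-34872

Each CN⁻ contributes -1; 6 × (-1) = -6. With overall charge -4, Fe is in the +2 oxidation state.
Fe is in group 8, so Fe²⁺ is d⁶ (8 − 2 = 6).
Electron filling gives t₂g⁶ eg⁰.
CFSE(orbital) = 6×(-0.4Δ_oct) + 0×(0.6Δ_oct) = -2.4Δ_oct; with Δ_oct = 34480 cm⁻¹ that is -82752 cm⁻¹.
Relative to high-spin t₂g⁴ eg² (1 paired), the low-spin configuration has 2 additional pairs, contributing +2 × 23940 = +47880 cm⁻¹.
Overall CFSE = -82752 + 47880 = -34872 cm⁻¹.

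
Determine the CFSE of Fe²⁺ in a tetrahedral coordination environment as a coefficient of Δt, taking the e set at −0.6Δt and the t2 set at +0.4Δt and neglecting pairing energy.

-0.6 Δt

Fe sits in group 8; removing 2 electrons leaves Fe²⁺ with 8 − 2 = 6 d electrons.
Tetrahedral fields are weak (Δₜ ≈ 4/9 Δₒ), so electrons fill high-spin.
Configuration: e^3 t2^3.
CFSE = 3(-0.6Δt) + 3(0.4Δt) = -1.8Δt + 1.2Δt = -0.6Δt.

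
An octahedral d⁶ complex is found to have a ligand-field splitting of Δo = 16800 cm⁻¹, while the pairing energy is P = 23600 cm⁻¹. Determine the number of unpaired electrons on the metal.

4

Δo < P, so pairing is avoided: the ground state is high-spin.
Filling d⁶ accordingly: t₂g⁴ eg².
Unpaired electrons: 4.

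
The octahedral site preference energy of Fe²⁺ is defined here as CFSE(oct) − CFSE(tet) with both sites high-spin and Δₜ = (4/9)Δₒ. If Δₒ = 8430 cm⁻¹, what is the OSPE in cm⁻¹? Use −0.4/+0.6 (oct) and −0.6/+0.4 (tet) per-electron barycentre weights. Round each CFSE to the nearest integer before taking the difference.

-1124

Fe²⁺: group 8, so d-count = 8 − 2 = 6.
In an octahedral site d⁶ (HS) is t₂g⁴ eg², giving CFSE(oct) = -0.4Δₒ = -3372 cm⁻¹.
In a tetrahedral site the filling is e³ t₂³: CFSE(tet) = -0.6Δₜ = -0.6 × (4/9)(8430) = -2248 cm⁻¹.
OSPE = -3372 − (-2248) = -1124 cm⁻¹.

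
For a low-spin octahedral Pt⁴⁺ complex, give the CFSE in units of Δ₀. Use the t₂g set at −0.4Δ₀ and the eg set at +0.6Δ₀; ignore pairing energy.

-2.4 Δ₀

Group 10 minus oxidation state +4 gives a d⁶ configuration for Pt⁴⁺.
Configuration: t₂g⁶ eg⁰.
CFSE = 6(-0.4Δ₀) + 0(0.6Δ₀) = -2.4Δ₀ + 0.0Δ₀ = -2.4Δ₀.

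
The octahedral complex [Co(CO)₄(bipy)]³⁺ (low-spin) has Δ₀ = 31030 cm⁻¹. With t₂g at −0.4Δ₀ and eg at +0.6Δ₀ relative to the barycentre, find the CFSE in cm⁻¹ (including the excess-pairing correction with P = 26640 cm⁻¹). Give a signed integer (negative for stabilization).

-21192

Ligand charges: 4×(+0) from CO and 1×(+0) from bipy sum to +0; with overall charge +3, Co is +3.
Co³⁺: group 9, so d-count = 9 − 3 = 6.
Electron filling gives t₂g⁶ eg⁰.
Orbital CFSE = 6(-0.4) + 0(0.6) = -2.4Δ₀ = -2.4 × 31030 = -74472 cm⁻¹.
High-spin d⁶ would be t₂g⁴ eg² with 1 pair; low-spin has 3, so 2 excess pairs cost +2P = +53280 cm⁻¹.
Net CFSE = -74472 + 53280 = -21192 cm⁻¹.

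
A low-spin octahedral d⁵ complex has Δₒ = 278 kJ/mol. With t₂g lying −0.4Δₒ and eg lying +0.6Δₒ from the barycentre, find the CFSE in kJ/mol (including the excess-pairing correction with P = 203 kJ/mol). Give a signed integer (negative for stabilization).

The d⁵ electrons fill as t₂g⁵ eg⁰.
CFSE(orbital) = 5×(-0.4Δₒ) + 0×(0.6Δₒ) = -2.0Δₒ; with Δₒ = 278 kJ/mol that is -556 kJ/mol.
Pairing penalty: 2 pairs vs 0 in the high-spin reference → 2 extra × P = 406 kJ/mol.
Combining: -556 + 406 = -150 kJ/mol.

-150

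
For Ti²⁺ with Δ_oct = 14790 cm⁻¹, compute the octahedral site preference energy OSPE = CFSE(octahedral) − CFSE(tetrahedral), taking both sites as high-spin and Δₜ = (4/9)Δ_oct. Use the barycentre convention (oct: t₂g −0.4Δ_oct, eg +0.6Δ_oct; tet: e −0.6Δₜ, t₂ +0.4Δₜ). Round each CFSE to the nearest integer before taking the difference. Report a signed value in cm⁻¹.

Ti²⁺: group 4, so d-count = 4 − 2 = 2.
Octahedral high-spin t₂g² eg⁰: CFSE = -0.8 × 14790 = -11832 cm⁻¹.
Tetrahedral e² t₂⁰ gives -1.2Δₜ = -1.2 × (4/9) × 14790 = -7888 cm⁻¹.
OSPE = CFSE(oct) − CFSE(tet) = -11832 − (-7888) = -3944 cm⁻¹.

-3944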